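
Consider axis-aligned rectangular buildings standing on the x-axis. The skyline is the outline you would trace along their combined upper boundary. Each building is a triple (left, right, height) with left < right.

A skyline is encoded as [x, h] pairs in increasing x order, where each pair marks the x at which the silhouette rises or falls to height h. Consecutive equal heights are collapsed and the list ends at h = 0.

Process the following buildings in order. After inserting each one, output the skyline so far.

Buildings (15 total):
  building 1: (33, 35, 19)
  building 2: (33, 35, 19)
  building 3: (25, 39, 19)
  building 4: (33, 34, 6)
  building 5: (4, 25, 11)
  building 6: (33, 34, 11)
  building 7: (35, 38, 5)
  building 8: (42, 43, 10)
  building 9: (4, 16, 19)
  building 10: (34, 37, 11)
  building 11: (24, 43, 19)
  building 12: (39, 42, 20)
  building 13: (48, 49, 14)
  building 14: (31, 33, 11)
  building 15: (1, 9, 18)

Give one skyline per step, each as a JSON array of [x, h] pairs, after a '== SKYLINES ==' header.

== SKYLINES ==
[[33,19],[35,0]]
[[33,19],[35,0]]
[[25,19],[39,0]]
[[25,19],[39,0]]
[[4,11],[25,19],[39,0]]
[[4,11],[25,19],[39,0]]
[[4,11],[25,19],[39,0]]
[[4,11],[25,19],[39,0],[42,10],[43,0]]
[[4,19],[16,11],[25,19],[39,0],[42,10],[43,0]]
[[4,19],[16,11],[25,19],[39,0],[42,10],[43,0]]
[[4,19],[16,11],[24,19],[43,0]]
[[4,19],[16,11],[24,19],[39,20],[42,19],[43,0]]
[[4,19],[16,11],[24,19],[39,20],[42,19],[43,0],[48,14],[49,0]]
[[4,19],[16,11],[24,19],[39,20],[42,19],[43,0],[48,14],[49,0]]
[[1,18],[4,19],[16,11],[24,19],[39,20],[42,19],[43,0],[48,14],[49,0]]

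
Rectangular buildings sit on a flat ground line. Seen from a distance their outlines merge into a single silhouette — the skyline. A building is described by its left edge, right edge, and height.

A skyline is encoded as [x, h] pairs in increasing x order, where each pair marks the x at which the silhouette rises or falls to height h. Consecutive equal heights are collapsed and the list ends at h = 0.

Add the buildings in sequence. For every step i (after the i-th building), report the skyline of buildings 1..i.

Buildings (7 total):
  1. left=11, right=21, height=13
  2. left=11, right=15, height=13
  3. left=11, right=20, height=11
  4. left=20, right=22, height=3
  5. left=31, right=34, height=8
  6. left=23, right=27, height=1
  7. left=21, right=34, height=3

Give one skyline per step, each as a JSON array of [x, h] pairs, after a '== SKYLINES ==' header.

== SKYLINES ==
[[11,13],[21,0]]
[[11,13],[21,0]]
[[11,13],[21,0]]
[[11,13],[21,3],[22,0]]
[[11,13],[21,3],[22,0],[31,8],[34,0]]
[[11,13],[21,3],[22,0],[23,1],[27,0],[31,8],[34,0]]
[[11,13],[21,3],[31,8],[34,0]]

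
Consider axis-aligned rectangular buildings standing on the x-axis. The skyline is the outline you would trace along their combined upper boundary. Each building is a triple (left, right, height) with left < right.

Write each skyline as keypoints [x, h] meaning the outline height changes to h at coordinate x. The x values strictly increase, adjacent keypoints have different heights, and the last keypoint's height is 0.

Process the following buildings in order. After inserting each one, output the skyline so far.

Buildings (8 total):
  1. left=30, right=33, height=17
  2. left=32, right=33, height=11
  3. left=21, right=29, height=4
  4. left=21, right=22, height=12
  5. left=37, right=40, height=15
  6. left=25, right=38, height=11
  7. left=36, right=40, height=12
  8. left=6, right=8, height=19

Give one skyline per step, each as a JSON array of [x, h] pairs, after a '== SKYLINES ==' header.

== SKYLINES ==
[[30,17],[33,0]]
[[30,17],[33,0]]
[[21,4],[29,0],[30,17],[33,0]]
[[21,12],[22,4],[29,0],[30,17],[33,0]]
[[21,12],[22,4],[29,0],[30,17],[33,0],[37,15],[40,0]]
[[21,12],[22,4],[25,11],[30,17],[33,11],[37,15],[40,0]]
[[21,12],[22,4],[25,11],[30,17],[33,11],[36,12],[37,15],[40,0]]
[[6,19],[8,0],[21,12],[22,4],[25,11],[30,17],[33,11],[36,12],[37,15],[40,0]]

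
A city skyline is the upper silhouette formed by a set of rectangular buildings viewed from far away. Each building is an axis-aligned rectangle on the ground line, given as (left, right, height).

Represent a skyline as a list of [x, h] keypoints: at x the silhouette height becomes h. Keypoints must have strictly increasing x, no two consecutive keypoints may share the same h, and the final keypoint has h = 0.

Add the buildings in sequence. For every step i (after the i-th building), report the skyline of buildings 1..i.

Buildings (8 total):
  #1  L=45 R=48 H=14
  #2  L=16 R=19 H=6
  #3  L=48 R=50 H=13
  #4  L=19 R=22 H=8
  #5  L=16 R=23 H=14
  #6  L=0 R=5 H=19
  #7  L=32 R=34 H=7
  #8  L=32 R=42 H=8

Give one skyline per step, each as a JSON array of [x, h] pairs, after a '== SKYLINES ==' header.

== SKYLINES ==
[[45,14],[48,0]]
[[16,6],[19,0],[45,14],[48,0]]
[[16,6],[19,0],[45,14],[48,13],[50,0]]
[[16,6],[19,8],[22,0],[45,14],[48,13],[50,0]]
[[16,14],[23,0],[45,14],[48,13],[50,0]]
[[0,19],[5,0],[16,14],[23,0],[45,14],[48,13],[50,0]]
[[0,19],[5,0],[16,14],[23,0],[32,7],[34,0],[45,14],[48,13],[50,0]]
[[0,19],[5,0],[16,14],[23,0],[32,8],[42,0],[45,14],[48,13],[50,0]]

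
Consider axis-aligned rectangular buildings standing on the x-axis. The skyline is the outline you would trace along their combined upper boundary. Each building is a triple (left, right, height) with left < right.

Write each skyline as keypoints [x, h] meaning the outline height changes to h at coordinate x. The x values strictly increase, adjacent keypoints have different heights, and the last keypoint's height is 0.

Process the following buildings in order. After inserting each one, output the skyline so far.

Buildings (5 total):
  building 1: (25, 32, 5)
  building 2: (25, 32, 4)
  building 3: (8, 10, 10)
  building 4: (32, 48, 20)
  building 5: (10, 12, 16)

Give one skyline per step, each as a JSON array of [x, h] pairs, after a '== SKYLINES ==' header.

== SKYLINES ==
[[25,5],[32,0]]
[[25,5],[32,0]]
[[8,10],[10,0],[25,5],[32,0]]
[[8,10],[10,0],[25,5],[32,20],[48,0]]
[[8,10],[10,16],[12,0],[25,5],[32,20],[48,0]]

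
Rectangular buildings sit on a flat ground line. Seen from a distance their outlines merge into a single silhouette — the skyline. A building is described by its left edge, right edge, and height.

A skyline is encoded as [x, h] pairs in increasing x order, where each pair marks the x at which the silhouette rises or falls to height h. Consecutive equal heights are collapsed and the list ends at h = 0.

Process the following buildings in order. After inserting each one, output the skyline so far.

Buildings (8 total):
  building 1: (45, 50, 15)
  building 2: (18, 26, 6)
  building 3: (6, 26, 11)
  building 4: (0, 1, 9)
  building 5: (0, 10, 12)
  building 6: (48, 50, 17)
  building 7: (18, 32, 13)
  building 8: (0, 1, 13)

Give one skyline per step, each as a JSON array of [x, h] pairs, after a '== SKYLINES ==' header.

== SKYLINES ==
[[45,15],[50,0]]
[[18,6],[26,0],[45,15],[50,0]]
[[6,11],[26,0],[45,15],[50,0]]
[[0,9],[1,0],[6,11],[26,0],[45,15],[50,0]]
[[0,12],[10,11],[26,0],[45,15],[50,0]]
[[0,12],[10,11],[26,0],[45,15],[48,17],[50,0]]
[[0,12],[10,11],[18,13],[32,0],[45,15],[48,17],[50,0]]
[[0,13],[1,12],[10,11],[18,13],[32,0],[45,15],[48,17],[50,0]]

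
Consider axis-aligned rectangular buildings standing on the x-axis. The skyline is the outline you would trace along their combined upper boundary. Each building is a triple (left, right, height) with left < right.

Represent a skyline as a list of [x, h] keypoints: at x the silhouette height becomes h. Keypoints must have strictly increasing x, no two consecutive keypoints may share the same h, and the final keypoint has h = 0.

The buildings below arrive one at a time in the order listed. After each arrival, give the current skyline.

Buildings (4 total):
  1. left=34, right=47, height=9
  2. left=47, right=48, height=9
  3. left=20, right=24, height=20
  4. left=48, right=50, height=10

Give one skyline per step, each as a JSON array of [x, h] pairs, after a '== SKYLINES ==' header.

== SKYLINES ==
[[34,9],[47,0]]
[[34,9],[48,0]]
[[20,20],[24,0],[34,9],[48,0]]
[[20,20],[24,0],[34,9],[48,10],[50,0]]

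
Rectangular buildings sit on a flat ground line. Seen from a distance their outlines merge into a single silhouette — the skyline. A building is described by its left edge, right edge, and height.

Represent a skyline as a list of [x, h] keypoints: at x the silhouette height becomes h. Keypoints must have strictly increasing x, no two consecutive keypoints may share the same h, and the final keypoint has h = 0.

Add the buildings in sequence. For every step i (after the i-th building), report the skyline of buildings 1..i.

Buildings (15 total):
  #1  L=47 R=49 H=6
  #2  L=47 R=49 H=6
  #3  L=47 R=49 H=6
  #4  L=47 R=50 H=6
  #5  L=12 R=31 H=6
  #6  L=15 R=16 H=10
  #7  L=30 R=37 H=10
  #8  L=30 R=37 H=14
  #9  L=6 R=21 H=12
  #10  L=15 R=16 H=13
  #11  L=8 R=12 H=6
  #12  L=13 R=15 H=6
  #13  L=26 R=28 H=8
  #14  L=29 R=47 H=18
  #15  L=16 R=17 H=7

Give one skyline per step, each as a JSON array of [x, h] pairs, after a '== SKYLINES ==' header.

== SKYLINES ==
[[47,6],[49,0]]
[[47,6],[49,0]]
[[47,6],[49,0]]
[[47,6],[50,0]]
[[12,6],[31,0],[47,6],[50,0]]
[[12,6],[15,10],[16,6],[31,0],[47,6],[50,0]]
[[12,6],[15,10],[16,6],[30,10],[37,0],[47,6],[50,0]]
[[12,6],[15,10],[16,6],[30,14],[37,0],[47,6],[50,0]]
[[6,12],[21,6],[30,14],[37,0],[47,6],[50,0]]
[[6,12],[15,13],[16,12],[21,6],[30,14],[37,0],[47,6],[50,0]]
[[6,12],[15,13],[16,12],[21,6],[30,14],[37,0],[47,6],[50,0]]
[[6,12],[15,13],[16,12],[21,6],[30,14],[37,0],[47,6],[50,0]]
[[6,12],[15,13],[16,12],[21,6],[26,8],[28,6],[30,14],[37,0],[47,6],[50,0]]
[[6,12],[15,13],[16,12],[21,6],[26,8],[28,6],[29,18],[47,6],[50,0]]
[[6,12],[15,13],[16,12],[21,6],[26,8],[28,6],[29,18],[47,6],[50,0]]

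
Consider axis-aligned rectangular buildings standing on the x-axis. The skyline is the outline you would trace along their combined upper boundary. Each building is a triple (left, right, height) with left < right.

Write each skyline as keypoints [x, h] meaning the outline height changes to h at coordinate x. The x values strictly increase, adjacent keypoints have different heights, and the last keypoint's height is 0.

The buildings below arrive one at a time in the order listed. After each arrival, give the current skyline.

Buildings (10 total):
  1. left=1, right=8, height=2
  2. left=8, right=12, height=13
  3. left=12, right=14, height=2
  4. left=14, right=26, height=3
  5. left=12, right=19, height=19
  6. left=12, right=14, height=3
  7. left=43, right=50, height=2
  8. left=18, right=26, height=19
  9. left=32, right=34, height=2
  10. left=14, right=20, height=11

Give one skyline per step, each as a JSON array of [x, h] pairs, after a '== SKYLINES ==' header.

== SKYLINES ==
[[1,2],[8,0]]
[[1,2],[8,13],[12,0]]
[[1,2],[8,13],[12,2],[14,0]]
[[1,2],[8,13],[12,2],[14,3],[26,0]]
[[1,2],[8,13],[12,19],[19,3],[26,0]]
[[1,2],[8,13],[12,19],[19,3],[26,0]]
[[1,2],[8,13],[12,19],[19,3],[26,0],[43,2],[50,0]]
[[1,2],[8,13],[12,19],[26,0],[43,2],[50,0]]
[[1,2],[8,13],[12,19],[26,0],[32,2],[34,0],[43,2],[50,0]]
[[1,2],[8,13],[12,19],[26,0],[32,2],[34,0],[43,2],[50,0]]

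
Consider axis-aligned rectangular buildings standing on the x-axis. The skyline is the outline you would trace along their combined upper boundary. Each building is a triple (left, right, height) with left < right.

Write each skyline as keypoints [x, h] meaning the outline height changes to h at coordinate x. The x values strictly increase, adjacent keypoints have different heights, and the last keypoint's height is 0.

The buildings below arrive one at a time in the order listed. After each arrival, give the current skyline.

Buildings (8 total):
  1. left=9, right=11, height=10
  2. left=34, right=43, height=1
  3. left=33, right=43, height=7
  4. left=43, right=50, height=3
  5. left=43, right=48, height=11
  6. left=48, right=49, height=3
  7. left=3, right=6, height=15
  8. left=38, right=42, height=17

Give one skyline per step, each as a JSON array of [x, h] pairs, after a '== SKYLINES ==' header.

== SKYLINES ==
[[9,10],[11,0]]
[[9,10],[11,0],[34,1],[43,0]]
[[9,10],[11,0],[33,7],[43,0]]
[[9,10],[11,0],[33,7],[43,3],[50,0]]
[[9,10],[11,0],[33,7],[43,11],[48,3],[50,0]]
[[9,10],[11,0],[33,7],[43,11],[48,3],[50,0]]
[[3,15],[6,0],[9,10],[11,0],[33,7],[43,11],[48,3],[50,0]]
[[3,15],[6,0],[9,10],[11,0],[33,7],[38,17],[42,7],[43,11],[48,3],[50,0]]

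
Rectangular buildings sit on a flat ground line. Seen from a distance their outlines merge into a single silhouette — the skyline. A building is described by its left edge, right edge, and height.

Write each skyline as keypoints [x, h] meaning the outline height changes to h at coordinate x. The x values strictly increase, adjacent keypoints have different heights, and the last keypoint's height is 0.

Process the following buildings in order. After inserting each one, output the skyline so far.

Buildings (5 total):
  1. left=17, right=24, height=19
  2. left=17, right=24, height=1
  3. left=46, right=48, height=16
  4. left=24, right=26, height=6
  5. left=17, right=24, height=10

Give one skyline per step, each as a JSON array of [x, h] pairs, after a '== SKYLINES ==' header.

== SKYLINES ==
[[17,19],[24,0]]
[[17,19],[24,0]]
[[17,19],[24,0],[46,16],[48,0]]
[[17,19],[24,6],[26,0],[46,16],[48,0]]
[[17,19],[24,6],[26,0],[46,16],[48,0]]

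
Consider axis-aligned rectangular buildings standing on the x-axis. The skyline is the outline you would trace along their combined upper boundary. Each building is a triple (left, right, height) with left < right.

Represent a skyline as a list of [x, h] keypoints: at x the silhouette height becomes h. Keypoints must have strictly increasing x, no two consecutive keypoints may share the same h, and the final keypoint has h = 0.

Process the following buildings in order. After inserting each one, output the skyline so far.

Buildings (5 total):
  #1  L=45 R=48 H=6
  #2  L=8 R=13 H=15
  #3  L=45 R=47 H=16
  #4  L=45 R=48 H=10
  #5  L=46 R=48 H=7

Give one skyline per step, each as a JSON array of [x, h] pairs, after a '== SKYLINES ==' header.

== SKYLINES ==
[[45,6],[48,0]]
[[8,15],[13,0],[45,6],[48,0]]
[[8,15],[13,0],[45,16],[47,6],[48,0]]
[[8,15],[13,0],[45,16],[47,10],[48,0]]
[[8,15],[13,0],[45,16],[47,10],[48,0]]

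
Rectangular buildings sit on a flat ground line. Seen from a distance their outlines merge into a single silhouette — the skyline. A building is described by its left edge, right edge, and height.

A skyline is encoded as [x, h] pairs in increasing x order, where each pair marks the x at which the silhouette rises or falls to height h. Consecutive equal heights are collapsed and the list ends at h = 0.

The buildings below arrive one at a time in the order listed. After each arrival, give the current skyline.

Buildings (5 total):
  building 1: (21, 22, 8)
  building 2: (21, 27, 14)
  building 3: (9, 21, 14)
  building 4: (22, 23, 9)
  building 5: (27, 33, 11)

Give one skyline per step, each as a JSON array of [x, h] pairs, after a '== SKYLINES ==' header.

== SKYLINES ==
[[21,8],[22,0]]
[[21,14],[27,0]]
[[9,14],[27,0]]
[[9,14],[27,0]]
[[9,14],[27,11],[33,0]]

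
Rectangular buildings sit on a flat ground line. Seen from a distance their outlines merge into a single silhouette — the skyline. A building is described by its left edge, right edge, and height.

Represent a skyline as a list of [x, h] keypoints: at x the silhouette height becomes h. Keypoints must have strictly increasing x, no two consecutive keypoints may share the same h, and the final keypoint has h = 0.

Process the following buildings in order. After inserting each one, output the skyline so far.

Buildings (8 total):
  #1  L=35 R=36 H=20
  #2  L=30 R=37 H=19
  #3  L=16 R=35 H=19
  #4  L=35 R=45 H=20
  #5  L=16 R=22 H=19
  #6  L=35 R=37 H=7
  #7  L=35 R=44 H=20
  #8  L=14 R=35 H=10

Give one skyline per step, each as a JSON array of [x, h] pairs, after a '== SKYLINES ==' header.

== SKYLINES ==
[[35,20],[36,0]]
[[30,19],[35,20],[36,19],[37,0]]
[[16,19],[35,20],[36,19],[37,0]]
[[16,19],[35,20],[45,0]]
[[16,19],[35,20],[45,0]]
[[16,19],[35,20],[45,0]]
[[16,19],[35,20],[45,0]]
[[14,10],[16,19],[35,20],[45,0]]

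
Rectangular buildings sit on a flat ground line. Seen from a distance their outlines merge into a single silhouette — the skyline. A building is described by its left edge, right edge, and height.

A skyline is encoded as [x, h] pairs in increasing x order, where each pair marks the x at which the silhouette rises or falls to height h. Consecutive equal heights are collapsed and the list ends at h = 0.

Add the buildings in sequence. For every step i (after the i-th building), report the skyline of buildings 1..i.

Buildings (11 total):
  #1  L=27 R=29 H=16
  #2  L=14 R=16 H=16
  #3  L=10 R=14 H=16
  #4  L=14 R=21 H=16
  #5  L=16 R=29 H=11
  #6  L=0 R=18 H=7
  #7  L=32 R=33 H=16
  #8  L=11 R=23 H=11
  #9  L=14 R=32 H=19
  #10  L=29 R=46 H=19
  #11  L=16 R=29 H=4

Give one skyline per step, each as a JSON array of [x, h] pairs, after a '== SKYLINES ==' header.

== SKYLINES ==
[[27,16],[29,0]]
[[14,16],[16,0],[27,16],[29,0]]
[[10,16],[16,0],[27,16],[29,0]]
[[10,16],[21,0],[27,16],[29,0]]
[[10,16],[21,11],[27,16],[29,0]]
[[0,7],[10,16],[21,11],[27,16],[29,0]]
[[0,7],[10,16],[21,11],[27,16],[29,0],[32,16],[33,0]]
[[0,7],[10,16],[21,11],[27,16],[29,0],[32,16],[33,0]]
[[0,7],[10,16],[14,19],[32,16],[33,0]]
[[0,7],[10,16],[14,19],[46,0]]
[[0,7],[10,16],[14,19],[46,0]]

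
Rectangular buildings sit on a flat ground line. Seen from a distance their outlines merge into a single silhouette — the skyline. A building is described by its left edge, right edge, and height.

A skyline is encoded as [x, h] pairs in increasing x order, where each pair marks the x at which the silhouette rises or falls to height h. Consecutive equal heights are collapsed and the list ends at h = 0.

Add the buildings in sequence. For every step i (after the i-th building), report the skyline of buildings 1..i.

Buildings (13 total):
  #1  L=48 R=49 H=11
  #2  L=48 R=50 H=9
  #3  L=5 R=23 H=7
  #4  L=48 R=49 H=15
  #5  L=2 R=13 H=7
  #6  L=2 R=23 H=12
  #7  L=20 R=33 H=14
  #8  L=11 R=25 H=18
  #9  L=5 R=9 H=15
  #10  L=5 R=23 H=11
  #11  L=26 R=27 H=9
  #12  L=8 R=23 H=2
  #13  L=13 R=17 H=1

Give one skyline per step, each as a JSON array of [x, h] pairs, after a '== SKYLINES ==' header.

== SKYLINES ==
[[48,11],[49,0]]
[[48,11],[49,9],[50,0]]
[[5,7],[23,0],[48,11],[49,9],[50,0]]
[[5,7],[23,0],[48,15],[49,9],[50,0]]
[[2,7],[23,0],[48,15],[49,9],[50,0]]
[[2,12],[23,0],[48,15],[49,9],[50,0]]
[[2,12],[20,14],[33,0],[48,15],[49,9],[50,0]]
[[2,12],[11,18],[25,14],[33,0],[48,15],[49,9],[50,0]]
[[2,12],[5,15],[9,12],[11,18],[25,14],[33,0],[48,15],[49,9],[50,0]]
[[2,12],[5,15],[9,12],[11,18],[25,14],[33,0],[48,15],[49,9],[50,0]]
[[2,12],[5,15],[9,12],[11,18],[25,14],[33,0],[48,15],[49,9],[50,0]]
[[2,12],[5,15],[9,12],[11,18],[25,14],[33,0],[48,15],[49,9],[50,0]]
[[2,12],[5,15],[9,12],[11,18],[25,14],[33,0],[48,15],[49,9],[50,0]]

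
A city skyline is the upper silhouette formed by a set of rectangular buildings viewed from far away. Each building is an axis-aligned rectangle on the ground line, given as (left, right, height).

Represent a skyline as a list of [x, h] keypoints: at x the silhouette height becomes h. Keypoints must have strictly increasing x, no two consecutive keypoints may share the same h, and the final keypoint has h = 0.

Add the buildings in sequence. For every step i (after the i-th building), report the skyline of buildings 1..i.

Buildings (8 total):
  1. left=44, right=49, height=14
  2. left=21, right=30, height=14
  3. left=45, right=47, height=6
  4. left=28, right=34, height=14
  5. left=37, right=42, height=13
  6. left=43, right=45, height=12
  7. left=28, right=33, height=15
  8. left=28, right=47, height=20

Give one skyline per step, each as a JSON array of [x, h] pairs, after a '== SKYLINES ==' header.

== SKYLINES ==
[[44,14],[49,0]]
[[21,14],[30,0],[44,14],[49,0]]
[[21,14],[30,0],[44,14],[49,0]]
[[21,14],[34,0],[44,14],[49,0]]
[[21,14],[34,0],[37,13],[42,0],[44,14],[49,0]]
[[21,14],[34,0],[37,13],[42,0],[43,12],[44,14],[49,0]]
[[21,14],[28,15],[33,14],[34,0],[37,13],[42,0],[43,12],[44,14],[49,0]]
[[21,14],[28,20],[47,14],[49,0]]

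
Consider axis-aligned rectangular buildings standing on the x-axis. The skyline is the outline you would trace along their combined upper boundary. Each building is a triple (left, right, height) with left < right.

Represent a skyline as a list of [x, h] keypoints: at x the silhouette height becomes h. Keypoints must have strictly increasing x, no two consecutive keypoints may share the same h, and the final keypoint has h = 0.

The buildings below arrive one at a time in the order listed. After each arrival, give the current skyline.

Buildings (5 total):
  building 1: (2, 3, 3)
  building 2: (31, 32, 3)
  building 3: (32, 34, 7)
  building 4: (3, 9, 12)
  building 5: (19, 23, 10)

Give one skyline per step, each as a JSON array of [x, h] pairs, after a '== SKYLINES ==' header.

== SKYLINES ==
[[2,3],[3,0]]
[[2,3],[3,0],[31,3],[32,0]]
[[2,3],[3,0],[31,3],[32,7],[34,0]]
[[2,3],[3,12],[9,0],[31,3],[32,7],[34,0]]
[[2,3],[3,12],[9,0],[19,10],[23,0],[31,3],[32,7],[34,0]]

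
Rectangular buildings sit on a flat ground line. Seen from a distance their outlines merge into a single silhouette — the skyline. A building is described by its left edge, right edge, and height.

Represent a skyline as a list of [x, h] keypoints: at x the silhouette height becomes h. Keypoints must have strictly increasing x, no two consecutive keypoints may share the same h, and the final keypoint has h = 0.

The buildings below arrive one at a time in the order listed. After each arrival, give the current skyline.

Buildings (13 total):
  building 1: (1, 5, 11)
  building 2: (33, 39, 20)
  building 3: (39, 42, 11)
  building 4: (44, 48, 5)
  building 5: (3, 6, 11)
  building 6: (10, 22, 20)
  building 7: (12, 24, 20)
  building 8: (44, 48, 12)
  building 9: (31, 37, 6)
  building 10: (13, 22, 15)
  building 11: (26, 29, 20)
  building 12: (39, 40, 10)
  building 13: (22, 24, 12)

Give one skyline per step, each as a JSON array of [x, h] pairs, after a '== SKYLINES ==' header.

== SKYLINES ==
[[1,11],[5,0]]
[[1,11],[5,0],[33,20],[39,0]]
[[1,11],[5,0],[33,20],[39,11],[42,0]]
[[1,11],[5,0],[33,20],[39,11],[42,0],[44,5],[48,0]]
[[1,11],[6,0],[33,20],[39,11],[42,0],[44,5],[48,0]]
[[1,11],[6,0],[10,20],[22,0],[33,20],[39,11],[42,0],[44,5],[48,0]]
[[1,11],[6,0],[10,20],[24,0],[33,20],[39,11],[42,0],[44,5],[48,0]]
[[1,11],[6,0],[10,20],[24,0],[33,20],[39,11],[42,0],[44,12],[48,0]]
[[1,11],[6,0],[10,20],[24,0],[31,6],[33,20],[39,11],[42,0],[44,12],[48,0]]
[[1,11],[6,0],[10,20],[24,0],[31,6],[33,20],[39,11],[42,0],[44,12],[48,0]]
[[1,11],[6,0],[10,20],[24,0],[26,20],[29,0],[31,6],[33,20],[39,11],[42,0],[44,12],[48,0]]
[[1,11],[6,0],[10,20],[24,0],[26,20],[29,0],[31,6],[33,20],[39,11],[42,0],[44,12],[48,0]]
[[1,11],[6,0],[10,20],[24,0],[26,20],[29,0],[31,6],[33,20],[39,11],[42,0],[44,12],[48,0]]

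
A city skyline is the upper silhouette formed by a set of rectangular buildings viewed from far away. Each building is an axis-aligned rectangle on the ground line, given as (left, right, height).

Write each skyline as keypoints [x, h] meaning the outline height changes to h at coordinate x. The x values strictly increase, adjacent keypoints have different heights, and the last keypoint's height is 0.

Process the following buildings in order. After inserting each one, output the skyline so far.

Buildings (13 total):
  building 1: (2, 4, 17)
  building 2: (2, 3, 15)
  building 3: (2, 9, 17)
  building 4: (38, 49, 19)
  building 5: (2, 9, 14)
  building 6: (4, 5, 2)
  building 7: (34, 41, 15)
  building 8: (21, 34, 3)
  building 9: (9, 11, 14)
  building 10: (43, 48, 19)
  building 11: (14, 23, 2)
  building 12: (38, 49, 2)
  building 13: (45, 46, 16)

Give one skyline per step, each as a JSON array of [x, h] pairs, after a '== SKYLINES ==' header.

== SKYLINES ==
[[2,17],[4,0]]
[[2,17],[4,0]]
[[2,17],[9,0]]
[[2,17],[9,0],[38,19],[49,0]]
[[2,17],[9,0],[38,19],[49,0]]
[[2,17],[9,0],[38,19],[49,0]]
[[2,17],[9,0],[34,15],[38,19],[49,0]]
[[2,17],[9,0],[21,3],[34,15],[38,19],[49,0]]
[[2,17],[9,14],[11,0],[21,3],[34,15],[38,19],[49,0]]
[[2,17],[9,14],[11,0],[21,3],[34,15],[38,19],[49,0]]
[[2,17],[9,14],[11,0],[14,2],[21,3],[34,15],[38,19],[49,0]]
[[2,17],[9,14],[11,0],[14,2],[21,3],[34,15],[38,19],[49,0]]
[[2,17],[9,14],[11,0],[14,2],[21,3],[34,15],[38,19],[49,0]]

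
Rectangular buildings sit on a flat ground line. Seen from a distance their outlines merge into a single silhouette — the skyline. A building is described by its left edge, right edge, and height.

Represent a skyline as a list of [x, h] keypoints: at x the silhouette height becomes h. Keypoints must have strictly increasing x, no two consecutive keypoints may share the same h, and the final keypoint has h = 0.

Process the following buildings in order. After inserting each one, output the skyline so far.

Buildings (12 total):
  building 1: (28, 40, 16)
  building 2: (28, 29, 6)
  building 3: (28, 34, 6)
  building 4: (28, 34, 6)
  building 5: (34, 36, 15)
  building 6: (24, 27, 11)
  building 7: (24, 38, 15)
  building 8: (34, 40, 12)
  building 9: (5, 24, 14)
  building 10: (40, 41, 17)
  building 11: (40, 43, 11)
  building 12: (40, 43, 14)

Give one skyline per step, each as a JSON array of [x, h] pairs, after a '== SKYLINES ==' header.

== SKYLINES ==
[[28,16],[40,0]]
[[28,16],[40,0]]
[[28,16],[40,0]]
[[28,16],[40,0]]
[[28,16],[40,0]]
[[24,11],[27,0],[28,16],[40,0]]
[[24,15],[28,16],[40,0]]
[[24,15],[28,16],[40,0]]
[[5,14],[24,15],[28,16],[40,0]]
[[5,14],[24,15],[28,16],[40,17],[41,0]]
[[5,14],[24,15],[28,16],[40,17],[41,11],[43,0]]
[[5,14],[24,15],[28,16],[40,17],[41,14],[43,0]]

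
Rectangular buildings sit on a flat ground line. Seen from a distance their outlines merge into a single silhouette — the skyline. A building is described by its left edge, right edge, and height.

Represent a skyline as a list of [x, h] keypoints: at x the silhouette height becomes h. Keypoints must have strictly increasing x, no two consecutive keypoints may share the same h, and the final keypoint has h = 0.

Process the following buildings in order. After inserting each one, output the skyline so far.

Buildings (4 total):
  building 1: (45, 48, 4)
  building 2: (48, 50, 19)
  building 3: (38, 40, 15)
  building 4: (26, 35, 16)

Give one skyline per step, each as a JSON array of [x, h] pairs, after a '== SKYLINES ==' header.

== SKYLINES ==
[[45,4],[48,0]]
[[45,4],[48,19],[50,0]]
[[38,15],[40,0],[45,4],[48,19],[50,0]]
[[26,16],[35,0],[38,15],[40,0],[45,4],[48,19],[50,0]]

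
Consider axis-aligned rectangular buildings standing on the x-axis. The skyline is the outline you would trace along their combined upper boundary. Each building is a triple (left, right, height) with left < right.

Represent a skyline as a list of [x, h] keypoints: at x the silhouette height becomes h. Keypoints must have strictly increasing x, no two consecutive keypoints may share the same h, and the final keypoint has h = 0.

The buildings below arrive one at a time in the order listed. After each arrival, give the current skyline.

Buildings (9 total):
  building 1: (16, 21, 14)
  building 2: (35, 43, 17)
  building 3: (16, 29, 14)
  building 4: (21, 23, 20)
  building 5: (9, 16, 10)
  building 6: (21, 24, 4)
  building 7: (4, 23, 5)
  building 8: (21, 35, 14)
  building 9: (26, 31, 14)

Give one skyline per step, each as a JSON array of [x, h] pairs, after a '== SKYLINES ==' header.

== SKYLINES ==
[[16,14],[21,0]]
[[16,14],[21,0],[35,17],[43,0]]
[[16,14],[29,0],[35,17],[43,0]]
[[16,14],[21,20],[23,14],[29,0],[35,17],[43,0]]
[[9,10],[16,14],[21,20],[23,14],[29,0],[35,17],[43,0]]
[[9,10],[16,14],[21,20],[23,14],[29,0],[35,17],[43,0]]
[[4,5],[9,10],[16,14],[21,20],[23,14],[29,0],[35,17],[43,0]]
[[4,5],[9,10],[16,14],[21,20],[23,14],[35,17],[43,0]]
[[4,5],[9,10],[16,14],[21,20],[23,14],[35,17],[43,0]]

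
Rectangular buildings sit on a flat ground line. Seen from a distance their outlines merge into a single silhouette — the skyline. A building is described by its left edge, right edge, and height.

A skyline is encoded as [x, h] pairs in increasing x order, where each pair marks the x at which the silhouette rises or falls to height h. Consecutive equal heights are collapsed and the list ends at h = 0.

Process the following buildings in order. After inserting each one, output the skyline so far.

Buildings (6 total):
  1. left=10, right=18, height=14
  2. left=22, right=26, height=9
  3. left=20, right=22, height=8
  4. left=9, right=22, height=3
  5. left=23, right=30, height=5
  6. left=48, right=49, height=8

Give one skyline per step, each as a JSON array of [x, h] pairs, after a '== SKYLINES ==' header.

== SKYLINES ==
[[10,14],[18,0]]
[[10,14],[18,0],[22,9],[26,0]]
[[10,14],[18,0],[20,8],[22,9],[26,0]]
[[9,3],[10,14],[18,3],[20,8],[22,9],[26,0]]
[[9,3],[10,14],[18,3],[20,8],[22,9],[26,5],[30,0]]
[[9,3],[10,14],[18,3],[20,8],[22,9],[26,5],[30,0],[48,8],[49,0]]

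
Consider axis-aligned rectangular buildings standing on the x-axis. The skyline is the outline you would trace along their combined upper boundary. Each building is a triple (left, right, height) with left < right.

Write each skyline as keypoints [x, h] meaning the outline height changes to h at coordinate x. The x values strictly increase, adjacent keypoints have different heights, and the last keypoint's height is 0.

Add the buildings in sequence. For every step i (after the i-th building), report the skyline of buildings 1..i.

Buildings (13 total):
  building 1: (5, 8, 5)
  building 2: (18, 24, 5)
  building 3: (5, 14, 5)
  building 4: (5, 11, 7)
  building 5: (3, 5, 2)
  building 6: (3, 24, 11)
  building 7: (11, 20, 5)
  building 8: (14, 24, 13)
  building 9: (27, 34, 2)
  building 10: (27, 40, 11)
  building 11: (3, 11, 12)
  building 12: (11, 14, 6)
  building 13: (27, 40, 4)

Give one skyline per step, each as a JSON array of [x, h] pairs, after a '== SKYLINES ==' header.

== SKYLINES ==
[[5,5],[8,0]]
[[5,5],[8,0],[18,5],[24,0]]
[[5,5],[14,0],[18,5],[24,0]]
[[5,7],[11,5],[14,0],[18,5],[24,0]]
[[3,2],[5,7],[11,5],[14,0],[18,5],[24,0]]
[[3,11],[24,0]]
[[3,11],[24,0]]
[[3,11],[14,13],[24,0]]
[[3,11],[14,13],[24,0],[27,2],[34,0]]
[[3,11],[14,13],[24,0],[27,11],[40,0]]
[[3,12],[11,11],[14,13],[24,0],[27,11],[40,0]]
[[3,12],[11,11],[14,13],[24,0],[27,11],[40,0]]
[[3,12],[11,11],[14,13],[24,0],[27,11],[40,0]]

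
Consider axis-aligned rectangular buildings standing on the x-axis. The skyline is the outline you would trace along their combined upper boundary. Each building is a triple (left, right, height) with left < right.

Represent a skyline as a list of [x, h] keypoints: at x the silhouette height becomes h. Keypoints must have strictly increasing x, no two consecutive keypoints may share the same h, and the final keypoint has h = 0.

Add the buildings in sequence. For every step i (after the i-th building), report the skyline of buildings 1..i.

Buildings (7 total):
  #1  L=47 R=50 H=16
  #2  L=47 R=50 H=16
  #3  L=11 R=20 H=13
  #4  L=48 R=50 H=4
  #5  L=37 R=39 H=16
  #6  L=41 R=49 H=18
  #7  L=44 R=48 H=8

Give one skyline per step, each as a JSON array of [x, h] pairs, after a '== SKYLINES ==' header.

== SKYLINES ==
[[47,16],[50,0]]
[[47,16],[50,0]]
[[11,13],[20,0],[47,16],[50,0]]
[[11,13],[20,0],[47,16],[50,0]]
[[11,13],[20,0],[37,16],[39,0],[47,16],[50,0]]
[[11,13],[20,0],[37,16],[39,0],[41,18],[49,16],[50,0]]
[[11,13],[20,0],[37,16],[39,0],[41,18],[49,16],[50,0]]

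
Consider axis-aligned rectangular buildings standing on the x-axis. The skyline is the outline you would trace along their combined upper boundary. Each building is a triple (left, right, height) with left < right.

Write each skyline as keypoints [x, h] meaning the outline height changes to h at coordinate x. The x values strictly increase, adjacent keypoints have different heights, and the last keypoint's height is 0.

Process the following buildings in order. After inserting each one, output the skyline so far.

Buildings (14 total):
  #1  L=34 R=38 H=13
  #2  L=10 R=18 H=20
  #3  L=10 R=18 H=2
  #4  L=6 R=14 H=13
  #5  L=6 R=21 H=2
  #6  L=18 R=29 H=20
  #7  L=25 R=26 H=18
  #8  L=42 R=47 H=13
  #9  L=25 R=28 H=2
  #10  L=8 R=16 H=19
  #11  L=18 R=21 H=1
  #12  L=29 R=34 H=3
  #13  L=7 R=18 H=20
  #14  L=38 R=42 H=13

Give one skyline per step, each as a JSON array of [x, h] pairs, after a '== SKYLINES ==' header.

== SKYLINES ==
[[34,13],[38,0]]
[[10,20],[18,0],[34,13],[38,0]]
[[10,20],[18,0],[34,13],[38,0]]
[[6,13],[10,20],[18,0],[34,13],[38,0]]
[[6,13],[10,20],[18,2],[21,0],[34,13],[38,0]]
[[6,13],[10,20],[29,0],[34,13],[38,0]]
[[6,13],[10,20],[29,0],[34,13],[38,0]]
[[6,13],[10,20],[29,0],[34,13],[38,0],[42,13],[47,0]]
[[6,13],[10,20],[29,0],[34,13],[38,0],[42,13],[47,0]]
[[6,13],[8,19],[10,20],[29,0],[34,13],[38,0],[42,13],[47,0]]
[[6,13],[8,19],[10,20],[29,0],[34,13],[38,0],[42,13],[47,0]]
[[6,13],[8,19],[10,20],[29,3],[34,13],[38,0],[42,13],[47,0]]
[[6,13],[7,20],[29,3],[34,13],[38,0],[42,13],[47,0]]
[[6,13],[7,20],[29,3],[34,13],[47,0]]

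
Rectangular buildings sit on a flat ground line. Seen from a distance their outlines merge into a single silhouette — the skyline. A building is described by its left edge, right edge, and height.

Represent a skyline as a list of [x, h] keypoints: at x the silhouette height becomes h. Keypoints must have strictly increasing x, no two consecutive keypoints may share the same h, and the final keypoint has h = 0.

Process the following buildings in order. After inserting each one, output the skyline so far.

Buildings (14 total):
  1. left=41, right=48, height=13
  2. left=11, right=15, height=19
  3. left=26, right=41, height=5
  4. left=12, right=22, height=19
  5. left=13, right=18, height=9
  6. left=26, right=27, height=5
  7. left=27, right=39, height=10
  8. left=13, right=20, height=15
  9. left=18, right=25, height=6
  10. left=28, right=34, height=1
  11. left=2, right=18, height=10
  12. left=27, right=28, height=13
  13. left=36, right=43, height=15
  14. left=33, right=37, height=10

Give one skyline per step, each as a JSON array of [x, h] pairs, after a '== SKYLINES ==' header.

== SKYLINES ==
[[41,13],[48,0]]
[[11,19],[15,0],[41,13],[48,0]]
[[11,19],[15,0],[26,5],[41,13],[48,0]]
[[11,19],[22,0],[26,5],[41,13],[48,0]]
[[11,19],[22,0],[26,5],[41,13],[48,0]]
[[11,19],[22,0],[26,5],[41,13],[48,0]]
[[11,19],[22,0],[26,5],[27,10],[39,5],[41,13],[48,0]]
[[11,19],[22,0],[26,5],[27,10],[39,5],[41,13],[48,0]]
[[11,19],[22,6],[25,0],[26,5],[27,10],[39,5],[41,13],[48,0]]
[[11,19],[22,6],[25,0],[26,5],[27,10],[39,5],[41,13],[48,0]]
[[2,10],[11,19],[22,6],[25,0],[26,5],[27,10],[39,5],[41,13],[48,0]]
[[2,10],[11,19],[22,6],[25,0],[26,5],[27,13],[28,10],[39,5],[41,13],[48,0]]
[[2,10],[11,19],[22,6],[25,0],[26,5],[27,13],[28,10],[36,15],[43,13],[48,0]]
[[2,10],[11,19],[22,6],[25,0],[26,5],[27,13],[28,10],[36,15],[43,13],[48,0]]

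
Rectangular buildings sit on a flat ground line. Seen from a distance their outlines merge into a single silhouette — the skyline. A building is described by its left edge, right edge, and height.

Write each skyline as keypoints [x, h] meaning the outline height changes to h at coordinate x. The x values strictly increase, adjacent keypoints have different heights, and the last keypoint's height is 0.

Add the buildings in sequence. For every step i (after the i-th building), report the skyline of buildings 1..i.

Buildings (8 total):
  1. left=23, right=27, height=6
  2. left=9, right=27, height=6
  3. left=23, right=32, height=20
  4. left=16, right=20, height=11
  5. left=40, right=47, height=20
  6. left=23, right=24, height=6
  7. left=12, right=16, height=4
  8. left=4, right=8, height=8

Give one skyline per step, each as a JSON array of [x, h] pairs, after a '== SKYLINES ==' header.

== SKYLINES ==
[[23,6],[27,0]]
[[9,6],[27,0]]
[[9,6],[23,20],[32,0]]
[[9,6],[16,11],[20,6],[23,20],[32,0]]
[[9,6],[16,11],[20,6],[23,20],[32,0],[40,20],[47,0]]
[[9,6],[16,11],[20,6],[23,20],[32,0],[40,20],[47,0]]
[[9,6],[16,11],[20,6],[23,20],[32,0],[40,20],[47,0]]
[[4,8],[8,0],[9,6],[16,11],[20,6],[23,20],[32,0],[40,20],[47,0]]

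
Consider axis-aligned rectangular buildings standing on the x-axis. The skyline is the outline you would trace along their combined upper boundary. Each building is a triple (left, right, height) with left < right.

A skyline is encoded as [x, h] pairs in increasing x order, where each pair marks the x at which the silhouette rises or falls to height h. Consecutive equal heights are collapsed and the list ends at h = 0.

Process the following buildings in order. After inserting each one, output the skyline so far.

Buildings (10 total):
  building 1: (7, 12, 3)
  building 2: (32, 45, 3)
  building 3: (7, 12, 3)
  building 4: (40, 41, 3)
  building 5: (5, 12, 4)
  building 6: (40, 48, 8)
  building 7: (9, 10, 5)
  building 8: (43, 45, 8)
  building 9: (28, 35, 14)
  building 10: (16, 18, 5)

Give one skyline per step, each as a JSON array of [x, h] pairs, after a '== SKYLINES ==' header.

== SKYLINES ==
[[7,3],[12,0]]
[[7,3],[12,0],[32,3],[45,0]]
[[7,3],[12,0],[32,3],[45,0]]
[[7,3],[12,0],[32,3],[45,0]]
[[5,4],[12,0],[32,3],[45,0]]
[[5,4],[12,0],[32,3],[40,8],[48,0]]
[[5,4],[9,5],[10,4],[12,0],[32,3],[40,8],[48,0]]
[[5,4],[9,5],[10,4],[12,0],[32,3],[40,8],[48,0]]
[[5,4],[9,5],[10,4],[12,0],[28,14],[35,3],[40,8],[48,0]]
[[5,4],[9,5],[10,4],[12,0],[16,5],[18,0],[28,14],[35,3],[40,8],[48,0]]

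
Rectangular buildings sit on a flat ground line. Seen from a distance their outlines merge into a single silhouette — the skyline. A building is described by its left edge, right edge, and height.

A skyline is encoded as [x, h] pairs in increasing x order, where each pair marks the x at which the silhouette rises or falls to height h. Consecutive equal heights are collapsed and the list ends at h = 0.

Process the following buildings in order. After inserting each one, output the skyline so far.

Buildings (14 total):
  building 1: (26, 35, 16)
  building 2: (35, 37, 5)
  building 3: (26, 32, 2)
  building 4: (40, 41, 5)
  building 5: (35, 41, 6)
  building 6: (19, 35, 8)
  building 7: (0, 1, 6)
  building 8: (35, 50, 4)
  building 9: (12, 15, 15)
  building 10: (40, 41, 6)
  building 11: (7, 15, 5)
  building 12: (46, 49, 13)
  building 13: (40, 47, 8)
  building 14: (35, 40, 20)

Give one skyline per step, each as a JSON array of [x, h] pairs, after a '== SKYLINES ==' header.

== SKYLINES ==
[[26,16],[35,0]]
[[26,16],[35,5],[37,0]]
[[26,16],[35,5],[37,0]]
[[26,16],[35,5],[37,0],[40,5],[41,0]]
[[26,16],[35,6],[41,0]]
[[19,8],[26,16],[35,6],[41,0]]
[[0,6],[1,0],[19,8],[26,16],[35,6],[41,0]]
[[0,6],[1,0],[19,8],[26,16],[35,6],[41,4],[50,0]]
[[0,6],[1,0],[12,15],[15,0],[19,8],[26,16],[35,6],[41,4],[50,0]]
[[0,6],[1,0],[12,15],[15,0],[19,8],[26,16],[35,6],[41,4],[50,0]]
[[0,6],[1,0],[7,5],[12,15],[15,0],[19,8],[26,16],[35,6],[41,4],[50,0]]
[[0,6],[1,0],[7,5],[12,15],[15,0],[19,8],[26,16],[35,6],[41,4],[46,13],[49,4],[50,0]]
[[0,6],[1,0],[7,5],[12,15],[15,0],[19,8],[26,16],[35,6],[40,8],[46,13],[49,4],[50,0]]
[[0,6],[1,0],[7,5],[12,15],[15,0],[19,8],[26,16],[35,20],[40,8],[46,13],[49,4],[50,0]]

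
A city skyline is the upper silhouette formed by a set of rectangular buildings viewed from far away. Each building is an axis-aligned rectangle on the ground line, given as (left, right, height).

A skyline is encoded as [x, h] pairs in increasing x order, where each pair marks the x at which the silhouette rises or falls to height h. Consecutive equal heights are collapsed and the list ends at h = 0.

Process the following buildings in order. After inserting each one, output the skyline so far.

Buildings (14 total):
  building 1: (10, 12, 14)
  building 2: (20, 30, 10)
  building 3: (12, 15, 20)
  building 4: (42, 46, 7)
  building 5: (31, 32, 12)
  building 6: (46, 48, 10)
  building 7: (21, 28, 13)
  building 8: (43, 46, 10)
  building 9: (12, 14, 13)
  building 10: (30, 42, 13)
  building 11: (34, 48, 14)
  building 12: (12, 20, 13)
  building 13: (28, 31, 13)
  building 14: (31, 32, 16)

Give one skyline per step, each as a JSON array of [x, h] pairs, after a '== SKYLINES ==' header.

== SKYLINES ==
[[10,14],[12,0]]
[[10,14],[12,0],[20,10],[30,0]]
[[10,14],[12,20],[15,0],[20,10],[30,0]]
[[10,14],[12,20],[15,0],[20,10],[30,0],[42,7],[46,0]]
[[10,14],[12,20],[15,0],[20,10],[30,0],[31,12],[32,0],[42,7],[46,0]]
[[10,14],[12,20],[15,0],[20,10],[30,0],[31,12],[32,0],[42,7],[46,10],[48,0]]
[[10,14],[12,20],[15,0],[20,10],[21,13],[28,10],[30,0],[31,12],[32,0],[42,7],[46,10],[48,0]]
[[10,14],[12,20],[15,0],[20,10],[21,13],[28,10],[30,0],[31,12],[32,0],[42,7],[43,10],[48,0]]
[[10,14],[12,20],[15,0],[20,10],[21,13],[28,10],[30,0],[31,12],[32,0],[42,7],[43,10],[48,0]]
[[10,14],[12,20],[15,0],[20,10],[21,13],[28,10],[30,13],[42,7],[43,10],[48,0]]
[[10,14],[12,20],[15,0],[20,10],[21,13],[28,10],[30,13],[34,14],[48,0]]
[[10,14],[12,20],[15,13],[20,10],[21,13],[28,10],[30,13],[34,14],[48,0]]
[[10,14],[12,20],[15,13],[20,10],[21,13],[34,14],[48,0]]
[[10,14],[12,20],[15,13],[20,10],[21,13],[31,16],[32,13],[34,14],[48,0]]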